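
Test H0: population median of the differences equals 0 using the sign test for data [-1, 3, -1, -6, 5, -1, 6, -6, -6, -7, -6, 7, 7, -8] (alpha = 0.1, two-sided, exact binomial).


Step 1: Discard zero differences. Original n = 14; n_eff = number of nonzero differences = 14.
Nonzero differences (with sign): -1, +3, -1, -6, +5, -1, +6, -6, -6, -7, -6, +7, +7, -8
Step 2: Count signs: positive = 5, negative = 9.
Step 3: Under H0: P(positive) = 0.5, so the number of positives S ~ Bin(14, 0.5).
Step 4: Two-sided exact p-value = sum of Bin(14,0.5) probabilities at or below the observed probability = 0.423950.
Step 5: alpha = 0.1. fail to reject H0.

n_eff = 14, pos = 5, neg = 9, p = 0.423950, fail to reject H0.


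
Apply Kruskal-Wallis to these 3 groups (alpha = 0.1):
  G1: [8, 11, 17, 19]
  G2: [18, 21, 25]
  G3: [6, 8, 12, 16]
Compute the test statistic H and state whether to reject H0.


Step 1: Combine all N = 11 observations and assign midranks.
sorted (value, group, rank): (6,G3,1), (8,G1,2.5), (8,G3,2.5), (11,G1,4), (12,G3,5), (16,G3,6), (17,G1,7), (18,G2,8), (19,G1,9), (21,G2,10), (25,G2,11)
Step 2: Sum ranks within each group.
R_1 = 22.5 (n_1 = 4)
R_2 = 29 (n_2 = 3)
R_3 = 14.5 (n_3 = 4)
Step 3: H = 12/(N(N+1)) * sum(R_i^2/n_i) - 3(N+1)
     = 12/(11*12) * (22.5^2/4 + 29^2/3 + 14.5^2/4) - 3*12
     = 0.090909 * 459.458 - 36
     = 5.768939.
Step 4: Ties present; correction factor C = 1 - 6/(11^3 - 11) = 0.995455. Corrected H = 5.768939 / 0.995455 = 5.795282.
Step 5: Under H0, H ~ chi^2(2); p-value = 0.055153.
Step 6: alpha = 0.1. reject H0.

H = 5.7953, df = 2, p = 0.055153, reject H0.


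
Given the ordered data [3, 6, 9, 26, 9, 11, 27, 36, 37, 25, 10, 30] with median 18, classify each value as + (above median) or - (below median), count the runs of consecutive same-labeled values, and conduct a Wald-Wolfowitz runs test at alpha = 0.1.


Step 1: Compute median = 18; label A = above, B = below.
Labels in order: BBBABBAAAABA  (n_A = 6, n_B = 6)
Step 2: Count runs R = 6.
Step 3: Under H0 (random ordering), E[R] = 2*n_A*n_B/(n_A+n_B) + 1 = 2*6*6/12 + 1 = 7.0000.
        Var[R] = 2*n_A*n_B*(2*n_A*n_B - n_A - n_B) / ((n_A+n_B)^2 * (n_A+n_B-1)) = 4320/1584 = 2.7273.
        SD[R] = 1.6514.
Step 4: Continuity-corrected z = (R + 0.5 - E[R]) / SD[R] = (6 + 0.5 - 7.0000) / 1.6514 = -0.3028.
Step 5: Two-sided p-value via normal approximation = 2*(1 - Phi(|z|)) = 0.762069.
Step 6: alpha = 0.1. fail to reject H0.

R = 6, z = -0.3028, p = 0.762069, fail to reject H0.


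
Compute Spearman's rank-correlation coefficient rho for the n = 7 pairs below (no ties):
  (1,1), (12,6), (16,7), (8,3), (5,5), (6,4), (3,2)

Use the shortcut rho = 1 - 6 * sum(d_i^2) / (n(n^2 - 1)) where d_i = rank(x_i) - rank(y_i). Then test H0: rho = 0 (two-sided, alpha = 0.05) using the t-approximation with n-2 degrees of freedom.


Step 1: Rank x and y separately (midranks; no ties here).
rank(x): 1->1, 12->6, 16->7, 8->5, 5->3, 6->4, 3->2
rank(y): 1->1, 6->6, 7->7, 3->3, 5->5, 4->4, 2->2
Step 2: d_i = R_x(i) - R_y(i); compute d_i^2.
  (1-1)^2=0, (6-6)^2=0, (7-7)^2=0, (5-3)^2=4, (3-5)^2=4, (4-4)^2=0, (2-2)^2=0
sum(d^2) = 8.
Step 3: rho = 1 - 6*8 / (7*(7^2 - 1)) = 1 - 48/336 = 0.857143.
Step 4: Under H0, t = rho * sqrt((n-2)/(1-rho^2)) = 3.7210 ~ t(5).
Step 5: Two-sided p-value from the t-distribution with 5 df = 0.013697.
Step 6: alpha = 0.05. reject H0.

rho = 0.8571, p = 0.013697, reject H0 at alpha = 0.05.


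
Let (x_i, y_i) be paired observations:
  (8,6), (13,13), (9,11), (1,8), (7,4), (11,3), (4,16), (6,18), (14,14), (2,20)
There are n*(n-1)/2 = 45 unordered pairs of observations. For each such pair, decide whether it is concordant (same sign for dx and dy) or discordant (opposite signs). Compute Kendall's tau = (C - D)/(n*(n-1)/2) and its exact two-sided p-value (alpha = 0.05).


Step 1: Enumerate the 45 unordered pairs (i,j) with i<j and classify each by sign(x_j-x_i) * sign(y_j-y_i).
  (1,2):dx=+5,dy=+7->C; (1,3):dx=+1,dy=+5->C; (1,4):dx=-7,dy=+2->D; (1,5):dx=-1,dy=-2->C
  (1,6):dx=+3,dy=-3->D; (1,7):dx=-4,dy=+10->D; (1,8):dx=-2,dy=+12->D; (1,9):dx=+6,dy=+8->C
  (1,10):dx=-6,dy=+14->D; (2,3):dx=-4,dy=-2->C; (2,4):dx=-12,dy=-5->C; (2,5):dx=-6,dy=-9->C
  (2,6):dx=-2,dy=-10->C; (2,7):dx=-9,dy=+3->D; (2,8):dx=-7,dy=+5->D; (2,9):dx=+1,dy=+1->C
  (2,10):dx=-11,dy=+7->D; (3,4):dx=-8,dy=-3->C; (3,5):dx=-2,dy=-7->C; (3,6):dx=+2,dy=-8->D
  (3,7):dx=-5,dy=+5->D; (3,8):dx=-3,dy=+7->D; (3,9):dx=+5,dy=+3->C; (3,10):dx=-7,dy=+9->D
  (4,5):dx=+6,dy=-4->D; (4,6):dx=+10,dy=-5->D; (4,7):dx=+3,dy=+8->C; (4,8):dx=+5,dy=+10->C
  (4,9):dx=+13,dy=+6->C; (4,10):dx=+1,dy=+12->C; (5,6):dx=+4,dy=-1->D; (5,7):dx=-3,dy=+12->D
  (5,8):dx=-1,dy=+14->D; (5,9):dx=+7,dy=+10->C; (5,10):dx=-5,dy=+16->D; (6,7):dx=-7,dy=+13->D
  (6,8):dx=-5,dy=+15->D; (6,9):dx=+3,dy=+11->C; (6,10):dx=-9,dy=+17->D; (7,8):dx=+2,dy=+2->C
  (7,9):dx=+10,dy=-2->D; (7,10):dx=-2,dy=+4->D; (8,9):dx=+8,dy=-4->D; (8,10):dx=-4,dy=+2->D
  (9,10):dx=-12,dy=+6->D
Step 2: C = 19, D = 26, total pairs = 45.
Step 3: tau = (C - D)/(n(n-1)/2) = (19 - 26)/45 = -0.155556.
Step 4: Exact two-sided p-value (enumerate n! = 3628800 permutations of y under H0): p = 0.600654.
Step 5: alpha = 0.05. fail to reject H0.

tau_b = -0.1556 (C=19, D=26), p = 0.600654, fail to reject H0.


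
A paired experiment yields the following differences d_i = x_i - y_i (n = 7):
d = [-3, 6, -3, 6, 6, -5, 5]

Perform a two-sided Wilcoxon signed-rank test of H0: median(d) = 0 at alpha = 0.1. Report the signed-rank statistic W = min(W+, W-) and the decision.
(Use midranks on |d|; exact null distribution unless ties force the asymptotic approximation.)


Step 1: Drop any zero differences (none here) and take |d_i|.
|d| = [3, 6, 3, 6, 6, 5, 5]
Step 2: Midrank |d_i| (ties get averaged ranks).
ranks: |3|->1.5, |6|->6, |3|->1.5, |6|->6, |6|->6, |5|->3.5, |5|->3.5
Step 3: Attach original signs; sum ranks with positive sign and with negative sign.
W+ = 6 + 6 + 6 + 3.5 = 21.5
W- = 1.5 + 1.5 + 3.5 = 6.5
(Check: W+ + W- = 28 should equal n(n+1)/2 = 28.)
Step 4: Test statistic W = min(W+, W-) = 6.5.
Step 5: Ties in |d|, so use the tie-corrected normal approximation.
        E[W] = n(n+1)/4 = 7*8/4 = 14.
        Tie groups: |d|=3 (t=2), |d|=5 (t=2), |d|=6 (t=3); sum(t^3 - t) = 36.
        Var[W] = n(n+1)(2n+1)/24 - sum(t^3-t)/48 = 840/24 - 36/48 = 34.25.
        z = (W - E[W]) / sqrt(Var[W]) = (6.5 - 14) / 5.8523 = -1.2815.
        Two-sided p = 2*Phi(z) = 0.200005.
Step 6: alpha = 0.1. fail to reject H0.

W+ = 21.5, W- = 6.5, W = min = 6.5, p = 0.200005, fail to reject H0.


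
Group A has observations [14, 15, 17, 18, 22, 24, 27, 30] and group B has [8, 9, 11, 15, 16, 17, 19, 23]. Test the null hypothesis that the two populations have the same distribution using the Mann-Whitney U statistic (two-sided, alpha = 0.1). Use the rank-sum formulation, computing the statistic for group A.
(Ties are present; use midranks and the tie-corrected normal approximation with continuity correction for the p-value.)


Step 1: Combine and sort all 16 observations; assign midranks.
sorted (value, group): (8,Y), (9,Y), (11,Y), (14,X), (15,X), (15,Y), (16,Y), (17,X), (17,Y), (18,X), (19,Y), (22,X), (23,Y), (24,X), (27,X), (30,X)
ranks: 8->1, 9->2, 11->3, 14->4, 15->5.5, 15->5.5, 16->7, 17->8.5, 17->8.5, 18->10, 19->11, 22->12, 23->13, 24->14, 27->15, 30->16
Step 2: Rank sum for X: R1 = 4 + 5.5 + 8.5 + 10 + 12 + 14 + 15 + 16 = 85.
Step 3: U_X = R1 - n1(n1+1)/2 = 85 - 8*9/2 = 85 - 36 = 49.
       U_Y = n1*n2 - U_X = 64 - 49 = 15.
Step 4: Ties are present, so use the tie-corrected normal approximation (with continuity correction) for the p-value.
Step 5: p-value = 0.082670; compare to alpha = 0.1. reject H0.

U_X = 49, p = 0.082670, reject H0 at alpha = 0.1.


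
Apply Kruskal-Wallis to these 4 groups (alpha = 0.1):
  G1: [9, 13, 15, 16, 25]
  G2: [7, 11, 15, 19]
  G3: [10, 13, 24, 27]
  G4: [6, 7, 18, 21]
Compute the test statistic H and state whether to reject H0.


Step 1: Combine all N = 17 observations and assign midranks.
sorted (value, group, rank): (6,G4,1), (7,G2,2.5), (7,G4,2.5), (9,G1,4), (10,G3,5), (11,G2,6), (13,G1,7.5), (13,G3,7.5), (15,G1,9.5), (15,G2,9.5), (16,G1,11), (18,G4,12), (19,G2,13), (21,G4,14), (24,G3,15), (25,G1,16), (27,G3,17)
Step 2: Sum ranks within each group.
R_1 = 48 (n_1 = 5)
R_2 = 31 (n_2 = 4)
R_3 = 44.5 (n_3 = 4)
R_4 = 29.5 (n_4 = 4)
Step 3: H = 12/(N(N+1)) * sum(R_i^2/n_i) - 3(N+1)
     = 12/(17*18) * (48^2/5 + 31^2/4 + 44.5^2/4 + 29.5^2/4) - 3*18
     = 0.039216 * 1413.67 - 54
     = 1.438235.
Step 4: Ties present; correction factor C = 1 - 18/(17^3 - 17) = 0.996324. Corrected H = 1.438235 / 0.996324 = 1.443542.
Step 5: Under H0, H ~ chi^2(3); p-value = 0.695361.
Step 6: alpha = 0.1. fail to reject H0.

H = 1.4435, df = 3, p = 0.695361, fail to reject H0.


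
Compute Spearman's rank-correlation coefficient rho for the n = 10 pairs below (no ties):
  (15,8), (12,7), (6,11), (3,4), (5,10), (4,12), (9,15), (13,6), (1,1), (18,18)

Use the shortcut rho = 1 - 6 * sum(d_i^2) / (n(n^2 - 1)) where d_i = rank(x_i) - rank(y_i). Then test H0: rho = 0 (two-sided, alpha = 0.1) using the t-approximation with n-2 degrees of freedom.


Step 1: Rank x and y separately (midranks; no ties here).
rank(x): 15->9, 12->7, 6->5, 3->2, 5->4, 4->3, 9->6, 13->8, 1->1, 18->10
rank(y): 8->5, 7->4, 11->7, 4->2, 10->6, 12->8, 15->9, 6->3, 1->1, 18->10
Step 2: d_i = R_x(i) - R_y(i); compute d_i^2.
  (9-5)^2=16, (7-4)^2=9, (5-7)^2=4, (2-2)^2=0, (4-6)^2=4, (3-8)^2=25, (6-9)^2=9, (8-3)^2=25, (1-1)^2=0, (10-10)^2=0
sum(d^2) = 92.
Step 3: rho = 1 - 6*92 / (10*(10^2 - 1)) = 1 - 552/990 = 0.442424.
Step 4: Under H0, t = rho * sqrt((n-2)/(1-rho^2)) = 1.3954 ~ t(8).
Step 5: Two-sided p-value from the t-distribution with 8 df = 0.200423.
Step 6: alpha = 0.1. fail to reject H0.

rho = 0.4424, p = 0.200423, fail to reject H0 at alpha = 0.1.


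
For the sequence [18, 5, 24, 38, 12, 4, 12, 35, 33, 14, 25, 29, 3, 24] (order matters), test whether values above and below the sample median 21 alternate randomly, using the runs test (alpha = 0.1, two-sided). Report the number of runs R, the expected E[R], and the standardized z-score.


Step 1: Compute median = 21; label A = above, B = below.
Labels in order: BBAABBBAABAABA  (n_A = 7, n_B = 7)
Step 2: Count runs R = 8.
Step 3: Under H0 (random ordering), E[R] = 2*n_A*n_B/(n_A+n_B) + 1 = 2*7*7/14 + 1 = 8.0000.
        Var[R] = 2*n_A*n_B*(2*n_A*n_B - n_A - n_B) / ((n_A+n_B)^2 * (n_A+n_B-1)) = 8232/2548 = 3.2308.
        SD[R] = 1.7974.
Step 4: R = E[R], so z = 0 with no continuity correction.
Step 5: Two-sided p-value via normal approximation = 2*(1 - Phi(|z|)) = 1.000000.
Step 6: alpha = 0.1. fail to reject H0.

R = 8, z = 0.0000, p = 1.000000, fail to reject H0.


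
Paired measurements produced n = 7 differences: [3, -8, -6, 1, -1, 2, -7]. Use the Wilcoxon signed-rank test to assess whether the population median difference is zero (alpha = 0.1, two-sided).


Step 1: Drop any zero differences (none here) and take |d_i|.
|d| = [3, 8, 6, 1, 1, 2, 7]
Step 2: Midrank |d_i| (ties get averaged ranks).
ranks: |3|->4, |8|->7, |6|->5, |1|->1.5, |1|->1.5, |2|->3, |7|->6
Step 3: Attach original signs; sum ranks with positive sign and with negative sign.
W+ = 4 + 1.5 + 3 = 8.5
W- = 7 + 5 + 1.5 + 6 = 19.5
(Check: W+ + W- = 28 should equal n(n+1)/2 = 28.)
Step 4: Test statistic W = min(W+, W-) = 8.5.
Step 5: Ties in |d|, so use the tie-corrected normal approximation.
        E[W] = n(n+1)/4 = 7*8/4 = 14.
        Tie groups: |d|=1 (t=2); sum(t^3 - t) = 6.
        Var[W] = n(n+1)(2n+1)/24 - sum(t^3-t)/48 = 840/24 - 6/48 = 34.875.
        z = (W - E[W]) / sqrt(Var[W]) = (8.5 - 14) / 5.9055 = -0.9313.
        Two-sided p = 2*Phi(z) = 0.351681.
Step 6: alpha = 0.1. fail to reject H0.

W+ = 8.5, W- = 19.5, W = min = 8.5, p = 0.351681, fail to reject H0.


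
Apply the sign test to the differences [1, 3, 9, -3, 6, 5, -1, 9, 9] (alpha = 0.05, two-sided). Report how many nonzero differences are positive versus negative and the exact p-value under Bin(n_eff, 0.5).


Step 1: Discard zero differences. Original n = 9; n_eff = number of nonzero differences = 9.
Nonzero differences (with sign): +1, +3, +9, -3, +6, +5, -1, +9, +9
Step 2: Count signs: positive = 7, negative = 2.
Step 3: Under H0: P(positive) = 0.5, so the number of positives S ~ Bin(9, 0.5).
Step 4: Two-sided exact p-value = sum of Bin(9,0.5) probabilities at or below the observed probability = 0.179688.
Step 5: alpha = 0.05. fail to reject H0.

n_eff = 9, pos = 7, neg = 2, p = 0.179688, fail to reject H0.


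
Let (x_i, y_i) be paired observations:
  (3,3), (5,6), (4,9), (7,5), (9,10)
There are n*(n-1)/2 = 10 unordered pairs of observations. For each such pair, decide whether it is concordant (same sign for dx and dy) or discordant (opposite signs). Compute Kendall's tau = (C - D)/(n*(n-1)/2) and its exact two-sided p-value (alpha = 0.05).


Step 1: Enumerate the 10 unordered pairs (i,j) with i<j and classify each by sign(x_j-x_i) * sign(y_j-y_i).
  (1,2):dx=+2,dy=+3->C; (1,3):dx=+1,dy=+6->C; (1,4):dx=+4,dy=+2->C; (1,5):dx=+6,dy=+7->C
  (2,3):dx=-1,dy=+3->D; (2,4):dx=+2,dy=-1->D; (2,5):dx=+4,dy=+4->C; (3,4):dx=+3,dy=-4->D
  (3,5):dx=+5,dy=+1->C; (4,5):dx=+2,dy=+5->C
Step 2: C = 7, D = 3, total pairs = 10.
Step 3: tau = (C - D)/(n(n-1)/2) = (7 - 3)/10 = 0.400000.
Step 4: Exact two-sided p-value (enumerate n! = 120 permutations of y under H0): p = 0.483333.
Step 5: alpha = 0.05. fail to reject H0.

tau_b = 0.4000 (C=7, D=3), p = 0.483333, fail to reject H0.


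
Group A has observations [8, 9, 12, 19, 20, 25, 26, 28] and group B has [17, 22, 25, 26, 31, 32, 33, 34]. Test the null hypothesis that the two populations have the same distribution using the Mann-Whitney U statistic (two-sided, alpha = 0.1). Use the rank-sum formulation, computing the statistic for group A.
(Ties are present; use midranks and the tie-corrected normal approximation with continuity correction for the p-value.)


Step 1: Combine and sort all 16 observations; assign midranks.
sorted (value, group): (8,X), (9,X), (12,X), (17,Y), (19,X), (20,X), (22,Y), (25,X), (25,Y), (26,X), (26,Y), (28,X), (31,Y), (32,Y), (33,Y), (34,Y)
ranks: 8->1, 9->2, 12->3, 17->4, 19->5, 20->6, 22->7, 25->8.5, 25->8.5, 26->10.5, 26->10.5, 28->12, 31->13, 32->14, 33->15, 34->16
Step 2: Rank sum for X: R1 = 1 + 2 + 3 + 5 + 6 + 8.5 + 10.5 + 12 = 48.
Step 3: U_X = R1 - n1(n1+1)/2 = 48 - 8*9/2 = 48 - 36 = 12.
       U_Y = n1*n2 - U_X = 64 - 12 = 52.
Step 4: Ties are present, so use the tie-corrected normal approximation (with continuity correction) for the p-value.
Step 5: p-value = 0.040274; compare to alpha = 0.1. reject H0.

U_X = 12, p = 0.040274, reject H0 at alpha = 0.1.


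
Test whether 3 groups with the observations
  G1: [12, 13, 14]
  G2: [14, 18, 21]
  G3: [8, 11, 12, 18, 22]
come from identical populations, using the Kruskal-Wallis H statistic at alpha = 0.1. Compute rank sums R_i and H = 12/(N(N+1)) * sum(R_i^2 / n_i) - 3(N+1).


Step 1: Combine all N = 11 observations and assign midranks.
sorted (value, group, rank): (8,G3,1), (11,G3,2), (12,G1,3.5), (12,G3,3.5), (13,G1,5), (14,G1,6.5), (14,G2,6.5), (18,G2,8.5), (18,G3,8.5), (21,G2,10), (22,G3,11)
Step 2: Sum ranks within each group.
R_1 = 15 (n_1 = 3)
R_2 = 25 (n_2 = 3)
R_3 = 26 (n_3 = 5)
Step 3: H = 12/(N(N+1)) * sum(R_i^2/n_i) - 3(N+1)
     = 12/(11*12) * (15^2/3 + 25^2/3 + 26^2/5) - 3*12
     = 0.090909 * 418.533 - 36
     = 2.048485.
Step 4: Ties present; correction factor C = 1 - 18/(11^3 - 11) = 0.986364. Corrected H = 2.048485 / 0.986364 = 2.076805.
Step 5: Under H0, H ~ chi^2(2); p-value = 0.354020.
Step 6: alpha = 0.1. fail to reject H0.

H = 2.0768, df = 2, p = 0.354020, fail to reject H0.


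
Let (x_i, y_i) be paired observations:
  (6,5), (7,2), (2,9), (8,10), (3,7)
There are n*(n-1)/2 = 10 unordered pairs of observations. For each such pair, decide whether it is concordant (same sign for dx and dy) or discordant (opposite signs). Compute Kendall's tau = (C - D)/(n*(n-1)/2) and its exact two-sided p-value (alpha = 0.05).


Step 1: Enumerate the 10 unordered pairs (i,j) with i<j and classify each by sign(x_j-x_i) * sign(y_j-y_i).
  (1,2):dx=+1,dy=-3->D; (1,3):dx=-4,dy=+4->D; (1,4):dx=+2,dy=+5->C; (1,5):dx=-3,dy=+2->D
  (2,3):dx=-5,dy=+7->D; (2,4):dx=+1,dy=+8->C; (2,5):dx=-4,dy=+5->D; (3,4):dx=+6,dy=+1->C
  (3,5):dx=+1,dy=-2->D; (4,5):dx=-5,dy=-3->C
Step 2: C = 4, D = 6, total pairs = 10.
Step 3: tau = (C - D)/(n(n-1)/2) = (4 - 6)/10 = -0.200000.
Step 4: Exact two-sided p-value (enumerate n! = 120 permutations of y under H0): p = 0.816667.
Step 5: alpha = 0.05. fail to reject H0.

tau_b = -0.2000 (C=4, D=6), p = 0.816667, fail to reject H0.


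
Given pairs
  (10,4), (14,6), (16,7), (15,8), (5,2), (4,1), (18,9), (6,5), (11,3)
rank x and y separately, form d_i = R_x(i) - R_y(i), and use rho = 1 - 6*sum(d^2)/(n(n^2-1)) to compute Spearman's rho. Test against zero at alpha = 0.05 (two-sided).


Step 1: Rank x and y separately (midranks; no ties here).
rank(x): 10->4, 14->6, 16->8, 15->7, 5->2, 4->1, 18->9, 6->3, 11->5
rank(y): 4->4, 6->6, 7->7, 8->8, 2->2, 1->1, 9->9, 5->5, 3->3
Step 2: d_i = R_x(i) - R_y(i); compute d_i^2.
  (4-4)^2=0, (6-6)^2=0, (8-7)^2=1, (7-8)^2=1, (2-2)^2=0, (1-1)^2=0, (9-9)^2=0, (3-5)^2=4, (5-3)^2=4
sum(d^2) = 10.
Step 3: rho = 1 - 6*10 / (9*(9^2 - 1)) = 1 - 60/720 = 0.916667.
Step 4: Under H0, t = rho * sqrt((n-2)/(1-rho^2)) = 6.0685 ~ t(7).
Step 5: Two-sided p-value from the t-distribution with 7 df = 0.000507.
Step 6: alpha = 0.05. reject H0.

rho = 0.9167, p = 0.000507, reject H0 at alpha = 0.05.


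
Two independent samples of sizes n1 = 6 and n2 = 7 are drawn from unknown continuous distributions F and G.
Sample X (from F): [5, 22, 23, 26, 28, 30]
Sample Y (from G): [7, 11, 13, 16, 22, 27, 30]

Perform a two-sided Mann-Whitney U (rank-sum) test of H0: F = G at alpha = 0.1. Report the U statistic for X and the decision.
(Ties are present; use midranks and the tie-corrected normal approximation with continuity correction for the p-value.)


Step 1: Combine and sort all 13 observations; assign midranks.
sorted (value, group): (5,X), (7,Y), (11,Y), (13,Y), (16,Y), (22,X), (22,Y), (23,X), (26,X), (27,Y), (28,X), (30,X), (30,Y)
ranks: 5->1, 7->2, 11->3, 13->4, 16->5, 22->6.5, 22->6.5, 23->8, 26->9, 27->10, 28->11, 30->12.5, 30->12.5
Step 2: Rank sum for X: R1 = 1 + 6.5 + 8 + 9 + 11 + 12.5 = 48.
Step 3: U_X = R1 - n1(n1+1)/2 = 48 - 6*7/2 = 48 - 21 = 27.
       U_Y = n1*n2 - U_X = 42 - 27 = 15.
Step 4: Ties are present, so use the tie-corrected normal approximation (with continuity correction) for the p-value.
Step 5: p-value = 0.430766; compare to alpha = 0.1. fail to reject H0.

U_X = 27, p = 0.430766, fail to reject H0 at alpha = 0.1.


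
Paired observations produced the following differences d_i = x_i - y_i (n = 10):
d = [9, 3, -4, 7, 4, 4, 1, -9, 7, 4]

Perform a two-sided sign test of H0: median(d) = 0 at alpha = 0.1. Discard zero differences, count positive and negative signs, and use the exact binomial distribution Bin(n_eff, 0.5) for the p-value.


Step 1: Discard zero differences. Original n = 10; n_eff = number of nonzero differences = 10.
Nonzero differences (with sign): +9, +3, -4, +7, +4, +4, +1, -9, +7, +4
Step 2: Count signs: positive = 8, negative = 2.
Step 3: Under H0: P(positive) = 0.5, so the number of positives S ~ Bin(10, 0.5).
Step 4: Two-sided exact p-value = sum of Bin(10,0.5) probabilities at or below the observed probability = 0.109375.
Step 5: alpha = 0.1. fail to reject H0.

n_eff = 10, pos = 8, neg = 2, p = 0.109375, fail to reject H0.


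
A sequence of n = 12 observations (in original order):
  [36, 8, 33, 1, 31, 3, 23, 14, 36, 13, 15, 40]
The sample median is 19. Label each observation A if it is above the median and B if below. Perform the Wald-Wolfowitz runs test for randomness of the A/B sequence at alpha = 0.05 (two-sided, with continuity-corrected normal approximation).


Step 1: Compute median = 19; label A = above, B = below.
Labels in order: ABABABABABBA  (n_A = 6, n_B = 6)
Step 2: Count runs R = 11.
Step 3: Under H0 (random ordering), E[R] = 2*n_A*n_B/(n_A+n_B) + 1 = 2*6*6/12 + 1 = 7.0000.
        Var[R] = 2*n_A*n_B*(2*n_A*n_B - n_A - n_B) / ((n_A+n_B)^2 * (n_A+n_B-1)) = 4320/1584 = 2.7273.
        SD[R] = 1.6514.
Step 4: Continuity-corrected z = (R - 0.5 - E[R]) / SD[R] = (11 - 0.5 - 7.0000) / 1.6514 = 2.1194.
Step 5: Two-sided p-value via normal approximation = 2*(1 - Phi(|z|)) = 0.034060.
Step 6: alpha = 0.05. reject H0.

R = 11, z = 2.1194, p = 0.034060, reject H0.


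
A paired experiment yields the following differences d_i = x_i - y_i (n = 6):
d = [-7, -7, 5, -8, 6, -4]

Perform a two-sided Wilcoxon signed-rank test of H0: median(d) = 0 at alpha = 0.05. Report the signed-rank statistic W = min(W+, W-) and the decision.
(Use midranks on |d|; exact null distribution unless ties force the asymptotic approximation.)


Step 1: Drop any zero differences (none here) and take |d_i|.
|d| = [7, 7, 5, 8, 6, 4]
Step 2: Midrank |d_i| (ties get averaged ranks).
ranks: |7|->4.5, |7|->4.5, |5|->2, |8|->6, |6|->3, |4|->1
Step 3: Attach original signs; sum ranks with positive sign and with negative sign.
W+ = 2 + 3 = 5
W- = 4.5 + 4.5 + 6 + 1 = 16
(Check: W+ + W- = 21 should equal n(n+1)/2 = 21.)
Step 4: Test statistic W = min(W+, W-) = 5.
Step 5: Ties in |d|, so use the tie-corrected normal approximation.
        E[W] = n(n+1)/4 = 6*7/4 = 10.5.
        Tie groups: |d|=7 (t=2); sum(t^3 - t) = 6.
        Var[W] = n(n+1)(2n+1)/24 - sum(t^3-t)/48 = 546/24 - 6/48 = 22.625.
        z = (W - E[W]) / sqrt(Var[W]) = (5 - 10.5) / 4.7566 = -1.1563.
        Two-sided p = 2*Phi(z) = 0.247561.
Step 6: alpha = 0.05. fail to reject H0.

W+ = 5, W- = 16, W = min = 5, p = 0.247561, fail to reject H0.


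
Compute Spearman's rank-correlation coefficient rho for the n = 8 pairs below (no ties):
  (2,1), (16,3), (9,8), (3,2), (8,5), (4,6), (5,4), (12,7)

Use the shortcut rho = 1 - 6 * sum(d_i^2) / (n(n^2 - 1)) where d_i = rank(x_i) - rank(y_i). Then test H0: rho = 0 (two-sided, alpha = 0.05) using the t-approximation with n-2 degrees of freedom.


Step 1: Rank x and y separately (midranks; no ties here).
rank(x): 2->1, 16->8, 9->6, 3->2, 8->5, 4->3, 5->4, 12->7
rank(y): 1->1, 3->3, 8->8, 2->2, 5->5, 6->6, 4->4, 7->7
Step 2: d_i = R_x(i) - R_y(i); compute d_i^2.
  (1-1)^2=0, (8-3)^2=25, (6-8)^2=4, (2-2)^2=0, (5-5)^2=0, (3-6)^2=9, (4-4)^2=0, (7-7)^2=0
sum(d^2) = 38.
Step 3: rho = 1 - 6*38 / (8*(8^2 - 1)) = 1 - 228/504 = 0.547619.
Step 4: Under H0, t = rho * sqrt((n-2)/(1-rho^2)) = 1.6031 ~ t(6).
Step 5: Two-sided p-value from the t-distribution with 6 df = 0.160026.
Step 6: alpha = 0.05. fail to reject H0.

rho = 0.5476, p = 0.160026, fail to reject H0 at alpha = 0.05.


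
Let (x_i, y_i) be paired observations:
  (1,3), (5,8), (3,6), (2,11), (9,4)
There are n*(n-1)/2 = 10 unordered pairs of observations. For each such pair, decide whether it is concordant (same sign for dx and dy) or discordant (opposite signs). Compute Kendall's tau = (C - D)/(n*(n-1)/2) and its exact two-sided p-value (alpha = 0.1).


Step 1: Enumerate the 10 unordered pairs (i,j) with i<j and classify each by sign(x_j-x_i) * sign(y_j-y_i).
  (1,2):dx=+4,dy=+5->C; (1,3):dx=+2,dy=+3->C; (1,4):dx=+1,dy=+8->C; (1,5):dx=+8,dy=+1->C
  (2,3):dx=-2,dy=-2->C; (2,4):dx=-3,dy=+3->D; (2,5):dx=+4,dy=-4->D; (3,4):dx=-1,dy=+5->D
  (3,5):dx=+6,dy=-2->D; (4,5):dx=+7,dy=-7->D
Step 2: C = 5, D = 5, total pairs = 10.
Step 3: tau = (C - D)/(n(n-1)/2) = (5 - 5)/10 = 0.000000.
Step 4: Exact two-sided p-value (enumerate n! = 120 permutations of y under H0): p = 1.000000.
Step 5: alpha = 0.1. fail to reject H0.

tau_b = 0.0000 (C=5, D=5), p = 1.000000, fail to reject H0.


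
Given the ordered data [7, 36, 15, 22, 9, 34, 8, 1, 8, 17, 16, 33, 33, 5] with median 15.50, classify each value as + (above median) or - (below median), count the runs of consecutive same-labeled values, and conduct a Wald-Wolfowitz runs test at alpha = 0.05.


Step 1: Compute median = 15.50; label A = above, B = below.
Labels in order: BABABABBBAAAAB  (n_A = 7, n_B = 7)
Step 2: Count runs R = 9.
Step 3: Under H0 (random ordering), E[R] = 2*n_A*n_B/(n_A+n_B) + 1 = 2*7*7/14 + 1 = 8.0000.
        Var[R] = 2*n_A*n_B*(2*n_A*n_B - n_A - n_B) / ((n_A+n_B)^2 * (n_A+n_B-1)) = 8232/2548 = 3.2308.
        SD[R] = 1.7974.
Step 4: Continuity-corrected z = (R - 0.5 - E[R]) / SD[R] = (9 - 0.5 - 8.0000) / 1.7974 = 0.2782.
Step 5: Two-sided p-value via normal approximation = 2*(1 - Phi(|z|)) = 0.780879.
Step 6: alpha = 0.05. fail to reject H0.

R = 9, z = 0.2782, p = 0.780879, fail to reject H0.


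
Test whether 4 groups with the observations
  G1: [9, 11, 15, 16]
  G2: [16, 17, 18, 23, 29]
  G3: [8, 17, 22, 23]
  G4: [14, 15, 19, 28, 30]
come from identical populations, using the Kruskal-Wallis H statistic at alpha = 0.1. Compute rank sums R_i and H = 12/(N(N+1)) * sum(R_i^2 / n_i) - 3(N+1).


Step 1: Combine all N = 18 observations and assign midranks.
sorted (value, group, rank): (8,G3,1), (9,G1,2), (11,G1,3), (14,G4,4), (15,G1,5.5), (15,G4,5.5), (16,G1,7.5), (16,G2,7.5), (17,G2,9.5), (17,G3,9.5), (18,G2,11), (19,G4,12), (22,G3,13), (23,G2,14.5), (23,G3,14.5), (28,G4,16), (29,G2,17), (30,G4,18)
Step 2: Sum ranks within each group.
R_1 = 18 (n_1 = 4)
R_2 = 59.5 (n_2 = 5)
R_3 = 38 (n_3 = 4)
R_4 = 55.5 (n_4 = 5)
Step 3: H = 12/(N(N+1)) * sum(R_i^2/n_i) - 3(N+1)
     = 12/(18*19) * (18^2/4 + 59.5^2/5 + 38^2/4 + 55.5^2/5) - 3*19
     = 0.035088 * 1766.1 - 57
     = 4.968421.
Step 4: Ties present; correction factor C = 1 - 24/(18^3 - 18) = 0.995872. Corrected H = 4.968421 / 0.995872 = 4.989016.
Step 5: Under H0, H ~ chi^2(3); p-value = 0.172603.
Step 6: alpha = 0.1. fail to reject H0.

H = 4.9890, df = 3, p = 0.172603, fail to reject H0.


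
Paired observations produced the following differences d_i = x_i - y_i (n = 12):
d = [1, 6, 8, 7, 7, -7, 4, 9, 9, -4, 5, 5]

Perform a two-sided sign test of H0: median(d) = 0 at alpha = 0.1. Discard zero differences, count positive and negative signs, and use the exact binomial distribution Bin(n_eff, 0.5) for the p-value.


Step 1: Discard zero differences. Original n = 12; n_eff = number of nonzero differences = 12.
Nonzero differences (with sign): +1, +6, +8, +7, +7, -7, +4, +9, +9, -4, +5, +5
Step 2: Count signs: positive = 10, negative = 2.
Step 3: Under H0: P(positive) = 0.5, so the number of positives S ~ Bin(12, 0.5).
Step 4: Two-sided exact p-value = sum of Bin(12,0.5) probabilities at or below the observed probability = 0.038574.
Step 5: alpha = 0.1. reject H0.

n_eff = 12, pos = 10, neg = 2, p = 0.038574, reject H0.


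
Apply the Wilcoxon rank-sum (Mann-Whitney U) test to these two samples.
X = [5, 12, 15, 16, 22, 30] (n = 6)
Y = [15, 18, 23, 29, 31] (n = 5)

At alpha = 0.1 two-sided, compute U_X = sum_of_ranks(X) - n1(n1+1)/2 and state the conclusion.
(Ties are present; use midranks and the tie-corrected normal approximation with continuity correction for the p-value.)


Step 1: Combine and sort all 11 observations; assign midranks.
sorted (value, group): (5,X), (12,X), (15,X), (15,Y), (16,X), (18,Y), (22,X), (23,Y), (29,Y), (30,X), (31,Y)
ranks: 5->1, 12->2, 15->3.5, 15->3.5, 16->5, 18->6, 22->7, 23->8, 29->9, 30->10, 31->11
Step 2: Rank sum for X: R1 = 1 + 2 + 3.5 + 5 + 7 + 10 = 28.5.
Step 3: U_X = R1 - n1(n1+1)/2 = 28.5 - 6*7/2 = 28.5 - 21 = 7.5.
       U_Y = n1*n2 - U_X = 30 - 7.5 = 22.5.
Step 4: Ties are present, so use the tie-corrected normal approximation (with continuity correction) for the p-value.
Step 5: p-value = 0.200217; compare to alpha = 0.1. fail to reject H0.

U_X = 7.5, p = 0.200217, fail to reject H0 at alpha = 0.1.


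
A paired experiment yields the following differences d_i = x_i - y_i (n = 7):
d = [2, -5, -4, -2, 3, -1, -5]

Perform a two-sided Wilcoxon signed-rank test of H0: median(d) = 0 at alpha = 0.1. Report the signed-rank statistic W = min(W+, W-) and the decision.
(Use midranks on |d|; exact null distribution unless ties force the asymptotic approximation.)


Step 1: Drop any zero differences (none here) and take |d_i|.
|d| = [2, 5, 4, 2, 3, 1, 5]
Step 2: Midrank |d_i| (ties get averaged ranks).
ranks: |2|->2.5, |5|->6.5, |4|->5, |2|->2.5, |3|->4, |1|->1, |5|->6.5
Step 3: Attach original signs; sum ranks with positive sign and with negative sign.
W+ = 2.5 + 4 = 6.5
W- = 6.5 + 5 + 2.5 + 1 + 6.5 = 21.5
(Check: W+ + W- = 28 should equal n(n+1)/2 = 28.)
Step 4: Test statistic W = min(W+, W-) = 6.5.
Step 5: Ties in |d|, so use the tie-corrected normal approximation.
        E[W] = n(n+1)/4 = 7*8/4 = 14.
        Tie groups: |d|=2 (t=2), |d|=5 (t=2); sum(t^3 - t) = 12.
        Var[W] = n(n+1)(2n+1)/24 - sum(t^3-t)/48 = 840/24 - 12/48 = 34.75.
        z = (W - E[W]) / sqrt(Var[W]) = (6.5 - 14) / 5.8949 = -1.2723.
        Two-sided p = 2*Phi(z) = 0.203272.
Step 6: alpha = 0.1. fail to reject H0.

W+ = 6.5, W- = 21.5, W = min = 6.5, p = 0.203272, fail to reject H0.


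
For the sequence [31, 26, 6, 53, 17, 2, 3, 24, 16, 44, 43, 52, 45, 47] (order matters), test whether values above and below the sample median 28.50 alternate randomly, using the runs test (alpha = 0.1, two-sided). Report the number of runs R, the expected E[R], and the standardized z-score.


Step 1: Compute median = 28.50; label A = above, B = below.
Labels in order: ABBABBBBBAAAAA  (n_A = 7, n_B = 7)
Step 2: Count runs R = 5.
Step 3: Under H0 (random ordering), E[R] = 2*n_A*n_B/(n_A+n_B) + 1 = 2*7*7/14 + 1 = 8.0000.
        Var[R] = 2*n_A*n_B*(2*n_A*n_B - n_A - n_B) / ((n_A+n_B)^2 * (n_A+n_B-1)) = 8232/2548 = 3.2308.
        SD[R] = 1.7974.
Step 4: Continuity-corrected z = (R + 0.5 - E[R]) / SD[R] = (5 + 0.5 - 8.0000) / 1.7974 = -1.3909.
Step 5: Two-sided p-value via normal approximation = 2*(1 - Phi(|z|)) = 0.164264.
Step 6: alpha = 0.1. fail to reject H0.

R = 5, z = -1.3909, p = 0.164264, fail to reject H0.


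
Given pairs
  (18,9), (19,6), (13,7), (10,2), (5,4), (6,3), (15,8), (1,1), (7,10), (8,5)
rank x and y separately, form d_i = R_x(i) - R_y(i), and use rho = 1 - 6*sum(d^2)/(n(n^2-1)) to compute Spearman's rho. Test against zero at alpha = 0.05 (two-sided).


Step 1: Rank x and y separately (midranks; no ties here).
rank(x): 18->9, 19->10, 13->7, 10->6, 5->2, 6->3, 15->8, 1->1, 7->4, 8->5
rank(y): 9->9, 6->6, 7->7, 2->2, 4->4, 3->3, 8->8, 1->1, 10->10, 5->5
Step 2: d_i = R_x(i) - R_y(i); compute d_i^2.
  (9-9)^2=0, (10-6)^2=16, (7-7)^2=0, (6-2)^2=16, (2-4)^2=4, (3-3)^2=0, (8-8)^2=0, (1-1)^2=0, (4-10)^2=36, (5-5)^2=0
sum(d^2) = 72.
Step 3: rho = 1 - 6*72 / (10*(10^2 - 1)) = 1 - 432/990 = 0.563636.
Step 4: Under H0, t = rho * sqrt((n-2)/(1-rho^2)) = 1.9300 ~ t(8).
Step 5: Two-sided p-value from the t-distribution with 8 df = 0.089724.
Step 6: alpha = 0.05. fail to reject H0.

rho = 0.5636, p = 0.089724, fail to reject H0 at alpha = 0.05.


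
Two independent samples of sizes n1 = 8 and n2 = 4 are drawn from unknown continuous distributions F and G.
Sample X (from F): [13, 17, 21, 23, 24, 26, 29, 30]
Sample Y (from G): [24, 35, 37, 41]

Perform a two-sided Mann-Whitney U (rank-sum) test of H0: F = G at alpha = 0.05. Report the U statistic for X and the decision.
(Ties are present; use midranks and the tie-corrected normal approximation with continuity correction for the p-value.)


Step 1: Combine and sort all 12 observations; assign midranks.
sorted (value, group): (13,X), (17,X), (21,X), (23,X), (24,X), (24,Y), (26,X), (29,X), (30,X), (35,Y), (37,Y), (41,Y)
ranks: 13->1, 17->2, 21->3, 23->4, 24->5.5, 24->5.5, 26->7, 29->8, 30->9, 35->10, 37->11, 41->12
Step 2: Rank sum for X: R1 = 1 + 2 + 3 + 4 + 5.5 + 7 + 8 + 9 = 39.5.
Step 3: U_X = R1 - n1(n1+1)/2 = 39.5 - 8*9/2 = 39.5 - 36 = 3.5.
       U_Y = n1*n2 - U_X = 32 - 3.5 = 28.5.
Step 4: Ties are present, so use the tie-corrected normal approximation (with continuity correction) for the p-value.
Step 5: p-value = 0.041184; compare to alpha = 0.05. reject H0.

U_X = 3.5, p = 0.041184, reject H0 at alpha = 0.05.


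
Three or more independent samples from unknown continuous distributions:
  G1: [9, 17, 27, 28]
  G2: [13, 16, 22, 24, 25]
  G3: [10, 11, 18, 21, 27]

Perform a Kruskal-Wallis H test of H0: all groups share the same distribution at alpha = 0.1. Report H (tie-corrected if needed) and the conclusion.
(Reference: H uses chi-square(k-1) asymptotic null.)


Step 1: Combine all N = 14 observations and assign midranks.
sorted (value, group, rank): (9,G1,1), (10,G3,2), (11,G3,3), (13,G2,4), (16,G2,5), (17,G1,6), (18,G3,7), (21,G3,8), (22,G2,9), (24,G2,10), (25,G2,11), (27,G1,12.5), (27,G3,12.5), (28,G1,14)
Step 2: Sum ranks within each group.
R_1 = 33.5 (n_1 = 4)
R_2 = 39 (n_2 = 5)
R_3 = 32.5 (n_3 = 5)
Step 3: H = 12/(N(N+1)) * sum(R_i^2/n_i) - 3(N+1)
     = 12/(14*15) * (33.5^2/4 + 39^2/5 + 32.5^2/5) - 3*15
     = 0.057143 * 796.013 - 45
     = 0.486429.
Step 4: Ties present; correction factor C = 1 - 6/(14^3 - 14) = 0.997802. Corrected H = 0.486429 / 0.997802 = 0.487500.
Step 5: Under H0, H ~ chi^2(2); p-value = 0.783684.
Step 6: alpha = 0.1. fail to reject H0.

H = 0.4875, df = 2, p = 0.783684, fail to reject H0.


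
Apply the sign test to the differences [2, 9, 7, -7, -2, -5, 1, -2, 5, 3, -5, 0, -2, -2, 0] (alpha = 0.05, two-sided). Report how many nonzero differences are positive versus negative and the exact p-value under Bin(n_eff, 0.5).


Step 1: Discard zero differences. Original n = 15; n_eff = number of nonzero differences = 13.
Nonzero differences (with sign): +2, +9, +7, -7, -2, -5, +1, -2, +5, +3, -5, -2, -2
Step 2: Count signs: positive = 6, negative = 7.
Step 3: Under H0: P(positive) = 0.5, so the number of positives S ~ Bin(13, 0.5).
Step 4: Two-sided exact p-value = sum of Bin(13,0.5) probabilities at or below the observed probability = 1.000000.
Step 5: alpha = 0.05. fail to reject H0.

n_eff = 13, pos = 6, neg = 7, p = 1.000000, fail to reject H0.


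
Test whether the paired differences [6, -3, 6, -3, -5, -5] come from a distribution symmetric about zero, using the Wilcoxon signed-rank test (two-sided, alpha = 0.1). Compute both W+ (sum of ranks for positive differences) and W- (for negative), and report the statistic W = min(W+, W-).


Step 1: Drop any zero differences (none here) and take |d_i|.
|d| = [6, 3, 6, 3, 5, 5]
Step 2: Midrank |d_i| (ties get averaged ranks).
ranks: |6|->5.5, |3|->1.5, |6|->5.5, |3|->1.5, |5|->3.5, |5|->3.5
Step 3: Attach original signs; sum ranks with positive sign and with negative sign.
W+ = 5.5 + 5.5 = 11
W- = 1.5 + 1.5 + 3.5 + 3.5 = 10
(Check: W+ + W- = 21 should equal n(n+1)/2 = 21.)
Step 4: Test statistic W = min(W+, W-) = 10.
Step 5: Ties in |d|, so use the tie-corrected normal approximation.
        E[W] = n(n+1)/4 = 6*7/4 = 10.5.
        Tie groups: |d|=3 (t=2), |d|=5 (t=2), |d|=6 (t=2); sum(t^3 - t) = 18.
        Var[W] = n(n+1)(2n+1)/24 - sum(t^3-t)/48 = 546/24 - 18/48 = 22.375.
        z = (W - E[W]) / sqrt(Var[W]) = (10 - 10.5) / 4.7302 = -0.1057.
        Two-sided p = 2*Phi(z) = 0.915818.
Step 6: alpha = 0.1. fail to reject H0.

W+ = 11, W- = 10, W = min = 10, p = 0.915818, fail to reject H0.


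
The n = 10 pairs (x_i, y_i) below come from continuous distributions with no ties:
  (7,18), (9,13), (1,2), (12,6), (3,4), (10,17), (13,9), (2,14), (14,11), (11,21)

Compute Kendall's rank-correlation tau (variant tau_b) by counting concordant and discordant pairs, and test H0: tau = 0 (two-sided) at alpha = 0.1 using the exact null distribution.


Step 1: Enumerate the 45 unordered pairs (i,j) with i<j and classify each by sign(x_j-x_i) * sign(y_j-y_i).
  (1,2):dx=+2,dy=-5->D; (1,3):dx=-6,dy=-16->C; (1,4):dx=+5,dy=-12->D; (1,5):dx=-4,dy=-14->C
  (1,6):dx=+3,dy=-1->D; (1,7):dx=+6,dy=-9->D; (1,8):dx=-5,dy=-4->C; (1,9):dx=+7,dy=-7->D
  (1,10):dx=+4,dy=+3->C; (2,3):dx=-8,dy=-11->C; (2,4):dx=+3,dy=-7->D; (2,5):dx=-6,dy=-9->C
  (2,6):dx=+1,dy=+4->C; (2,7):dx=+4,dy=-4->D; (2,8):dx=-7,dy=+1->D; (2,9):dx=+5,dy=-2->D
  (2,10):dx=+2,dy=+8->C; (3,4):dx=+11,dy=+4->C; (3,5):dx=+2,dy=+2->C; (3,6):dx=+9,dy=+15->C
  (3,7):dx=+12,dy=+7->C; (3,8):dx=+1,dy=+12->C; (3,9):dx=+13,dy=+9->C; (3,10):dx=+10,dy=+19->C
  (4,5):dx=-9,dy=-2->C; (4,6):dx=-2,dy=+11->D; (4,7):dx=+1,dy=+3->C; (4,8):dx=-10,dy=+8->D
  (4,9):dx=+2,dy=+5->C; (4,10):dx=-1,dy=+15->D; (5,6):dx=+7,dy=+13->C; (5,7):dx=+10,dy=+5->C
  (5,8):dx=-1,dy=+10->D; (5,9):dx=+11,dy=+7->C; (5,10):dx=+8,dy=+17->C; (6,7):dx=+3,dy=-8->D
  (6,8):dx=-8,dy=-3->C; (6,9):dx=+4,dy=-6->D; (6,10):dx=+1,dy=+4->C; (7,8):dx=-11,dy=+5->D
  (7,9):dx=+1,dy=+2->C; (7,10):dx=-2,dy=+12->D; (8,9):dx=+12,dy=-3->D; (8,10):dx=+9,dy=+7->C
  (9,10):dx=-3,dy=+10->D
Step 2: C = 26, D = 19, total pairs = 45.
Step 3: tau = (C - D)/(n(n-1)/2) = (26 - 19)/45 = 0.155556.
Step 4: Exact two-sided p-value (enumerate n! = 3628800 permutations of y under H0): p = 0.600654.
Step 5: alpha = 0.1. fail to reject H0.

tau_b = 0.1556 (C=26, D=19), p = 0.600654, fail to reject H0.


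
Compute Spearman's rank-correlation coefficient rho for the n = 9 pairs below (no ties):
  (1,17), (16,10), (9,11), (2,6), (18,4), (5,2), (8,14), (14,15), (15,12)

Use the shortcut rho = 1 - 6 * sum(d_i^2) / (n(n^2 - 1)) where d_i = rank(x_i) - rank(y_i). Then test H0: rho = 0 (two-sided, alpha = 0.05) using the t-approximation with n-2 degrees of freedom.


Step 1: Rank x and y separately (midranks; no ties here).
rank(x): 1->1, 16->8, 9->5, 2->2, 18->9, 5->3, 8->4, 14->6, 15->7
rank(y): 17->9, 10->4, 11->5, 6->3, 4->2, 2->1, 14->7, 15->8, 12->6
Step 2: d_i = R_x(i) - R_y(i); compute d_i^2.
  (1-9)^2=64, (8-4)^2=16, (5-5)^2=0, (2-3)^2=1, (9-2)^2=49, (3-1)^2=4, (4-7)^2=9, (6-8)^2=4, (7-6)^2=1
sum(d^2) = 148.
Step 3: rho = 1 - 6*148 / (9*(9^2 - 1)) = 1 - 888/720 = -0.233333.
Step 4: Under H0, t = rho * sqrt((n-2)/(1-rho^2)) = -0.6349 ~ t(7).
Step 5: Two-sided p-value from the t-distribution with 7 df = 0.545699.
Step 6: alpha = 0.05. fail to reject H0.

rho = -0.2333, p = 0.545699, fail to reject H0 at alpha = 0.05.


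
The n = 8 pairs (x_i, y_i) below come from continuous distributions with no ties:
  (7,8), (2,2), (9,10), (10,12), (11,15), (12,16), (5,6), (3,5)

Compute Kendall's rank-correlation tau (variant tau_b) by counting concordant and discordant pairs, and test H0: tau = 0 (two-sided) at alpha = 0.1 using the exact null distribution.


Step 1: Enumerate the 28 unordered pairs (i,j) with i<j and classify each by sign(x_j-x_i) * sign(y_j-y_i).
  (1,2):dx=-5,dy=-6->C; (1,3):dx=+2,dy=+2->C; (1,4):dx=+3,dy=+4->C; (1,5):dx=+4,dy=+7->C
  (1,6):dx=+5,dy=+8->C; (1,7):dx=-2,dy=-2->C; (1,8):dx=-4,dy=-3->C; (2,3):dx=+7,dy=+8->C
  (2,4):dx=+8,dy=+10->C; (2,5):dx=+9,dy=+13->C; (2,6):dx=+10,dy=+14->C; (2,7):dx=+3,dy=+4->C
  (2,8):dx=+1,dy=+3->C; (3,4):dx=+1,dy=+2->C; (3,5):dx=+2,dy=+5->C; (3,6):dx=+3,dy=+6->C
  (3,7):dx=-4,dy=-4->C; (3,8):dx=-6,dy=-5->C; (4,5):dx=+1,dy=+3->C; (4,6):dx=+2,dy=+4->C
  (4,7):dx=-5,dy=-6->C; (4,8):dx=-7,dy=-7->C; (5,6):dx=+1,dy=+1->C; (5,7):dx=-6,dy=-9->C
  (5,8):dx=-8,dy=-10->C; (6,7):dx=-7,dy=-10->C; (6,8):dx=-9,dy=-11->C; (7,8):dx=-2,dy=-1->C
Step 2: C = 28, D = 0, total pairs = 28.
Step 3: tau = (C - D)/(n(n-1)/2) = (28 - 0)/28 = 1.000000.
Step 4: Exact two-sided p-value (enumerate n! = 40320 permutations of y under H0): p = 0.000050.
Step 5: alpha = 0.1. reject H0.

tau_b = 1.0000 (C=28, D=0), p = 0.000050, reject H0.


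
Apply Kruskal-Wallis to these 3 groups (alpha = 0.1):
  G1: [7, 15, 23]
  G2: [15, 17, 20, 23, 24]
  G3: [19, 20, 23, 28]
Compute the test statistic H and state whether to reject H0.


Step 1: Combine all N = 12 observations and assign midranks.
sorted (value, group, rank): (7,G1,1), (15,G1,2.5), (15,G2,2.5), (17,G2,4), (19,G3,5), (20,G2,6.5), (20,G3,6.5), (23,G1,9), (23,G2,9), (23,G3,9), (24,G2,11), (28,G3,12)
Step 2: Sum ranks within each group.
R_1 = 12.5 (n_1 = 3)
R_2 = 33 (n_2 = 5)
R_3 = 32.5 (n_3 = 4)
Step 3: H = 12/(N(N+1)) * sum(R_i^2/n_i) - 3(N+1)
     = 12/(12*13) * (12.5^2/3 + 33^2/5 + 32.5^2/4) - 3*13
     = 0.076923 * 533.946 - 39
     = 2.072756.
Step 4: Ties present; correction factor C = 1 - 36/(12^3 - 12) = 0.979021. Corrected H = 2.072756 / 0.979021 = 2.117173.
Step 5: Under H0, H ~ chi^2(2); p-value = 0.346946.
Step 6: alpha = 0.1. fail to reject H0.

H = 2.1172, df = 2, p = 0.346946, fail to reject H0.


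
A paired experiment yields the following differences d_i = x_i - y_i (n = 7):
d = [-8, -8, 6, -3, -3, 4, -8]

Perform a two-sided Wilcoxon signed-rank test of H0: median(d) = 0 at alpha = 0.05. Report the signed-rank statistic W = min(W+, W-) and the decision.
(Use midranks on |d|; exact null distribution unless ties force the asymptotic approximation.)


Step 1: Drop any zero differences (none here) and take |d_i|.
|d| = [8, 8, 6, 3, 3, 4, 8]
Step 2: Midrank |d_i| (ties get averaged ranks).
ranks: |8|->6, |8|->6, |6|->4, |3|->1.5, |3|->1.5, |4|->3, |8|->6
Step 3: Attach original signs; sum ranks with positive sign and with negative sign.
W+ = 4 + 3 = 7
W- = 6 + 6 + 1.5 + 1.5 + 6 = 21
(Check: W+ + W- = 28 should equal n(n+1)/2 = 28.)
Step 4: Test statistic W = min(W+, W-) = 7.
Step 5: Ties in |d|, so use the tie-corrected normal approximation.
        E[W] = n(n+1)/4 = 7*8/4 = 14.
        Tie groups: |d|=3 (t=2), |d|=8 (t=3); sum(t^3 - t) = 30.
        Var[W] = n(n+1)(2n+1)/24 - sum(t^3-t)/48 = 840/24 - 30/48 = 34.375.
        z = (W - E[W]) / sqrt(Var[W]) = (7 - 14) / 5.8630 = -1.1939.
        Two-sided p = 2*Phi(z) = 0.232508.
Step 6: alpha = 0.05. fail to reject H0.

W+ = 7, W- = 21, W = min = 7, p = 0.232508, fail to reject H0.
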